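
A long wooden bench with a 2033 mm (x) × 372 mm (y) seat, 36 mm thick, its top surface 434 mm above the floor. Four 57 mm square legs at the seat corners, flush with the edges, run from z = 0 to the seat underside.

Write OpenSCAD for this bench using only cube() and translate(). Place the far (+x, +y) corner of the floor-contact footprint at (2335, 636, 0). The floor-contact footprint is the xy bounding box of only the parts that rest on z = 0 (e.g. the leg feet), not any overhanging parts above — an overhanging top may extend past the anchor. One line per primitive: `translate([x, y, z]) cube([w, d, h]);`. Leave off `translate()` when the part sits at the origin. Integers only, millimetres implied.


translate([302, 264, 398]) cube([2033, 372, 36]);
translate([302, 264, 0]) cube([57, 57, 398]);
translate([302, 579, 0]) cube([57, 57, 398]);
translate([2278, 264, 0]) cube([57, 57, 398]);
translate([2278, 579, 0]) cube([57, 57, 398]);


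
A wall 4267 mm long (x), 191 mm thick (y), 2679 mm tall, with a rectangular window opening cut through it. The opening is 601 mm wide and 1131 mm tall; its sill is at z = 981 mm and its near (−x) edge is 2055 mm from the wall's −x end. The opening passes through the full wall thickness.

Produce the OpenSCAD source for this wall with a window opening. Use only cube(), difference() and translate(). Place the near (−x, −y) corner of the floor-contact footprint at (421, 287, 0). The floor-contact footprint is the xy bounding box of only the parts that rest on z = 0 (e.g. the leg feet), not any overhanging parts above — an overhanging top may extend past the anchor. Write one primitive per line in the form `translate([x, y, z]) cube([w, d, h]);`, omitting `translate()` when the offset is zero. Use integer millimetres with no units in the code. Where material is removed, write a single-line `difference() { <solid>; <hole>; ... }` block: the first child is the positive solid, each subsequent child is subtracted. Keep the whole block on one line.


difference() { translate([421, 287, 0]) cube([4267, 191, 2679]); translate([2476, 287, 981]) cube([601, 191, 1131]); }


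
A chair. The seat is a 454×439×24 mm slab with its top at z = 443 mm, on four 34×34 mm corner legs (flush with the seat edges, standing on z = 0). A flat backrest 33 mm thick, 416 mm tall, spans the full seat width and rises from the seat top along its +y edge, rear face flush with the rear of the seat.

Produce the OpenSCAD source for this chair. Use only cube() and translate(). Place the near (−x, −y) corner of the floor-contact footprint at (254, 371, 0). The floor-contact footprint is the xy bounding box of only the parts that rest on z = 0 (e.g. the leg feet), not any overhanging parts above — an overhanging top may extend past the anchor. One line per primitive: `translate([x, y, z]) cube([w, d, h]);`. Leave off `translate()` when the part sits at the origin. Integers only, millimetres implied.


// leg_h = 443 - 24 = 419
translate([254, 371, 419]) cube([454, 439, 24]);
translate([254, 371, 0]) cube([34, 34, 419]);
translate([674, 371, 0]) cube([34, 34, 419]);
translate([254, 776, 0]) cube([34, 34, 419]);
translate([674, 776, 0]) cube([34, 34, 419]);
translate([254, 777, 443]) cube([454, 33, 416]);


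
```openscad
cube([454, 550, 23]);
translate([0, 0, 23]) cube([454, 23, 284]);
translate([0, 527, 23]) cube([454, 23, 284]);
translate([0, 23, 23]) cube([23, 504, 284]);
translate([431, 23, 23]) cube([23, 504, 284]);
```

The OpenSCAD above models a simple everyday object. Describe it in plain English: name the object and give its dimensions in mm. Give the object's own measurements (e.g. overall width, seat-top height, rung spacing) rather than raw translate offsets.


An open-topped rectangular box: outside dimensions 454×550×307 mm, with a uniform wall and base thickness of 23 mm. The base is a full 454×550 slab on the floor; four walls sit on top of the base. The front and back walls (the −y and +y sides) span the full width; the two side walls fit between them.


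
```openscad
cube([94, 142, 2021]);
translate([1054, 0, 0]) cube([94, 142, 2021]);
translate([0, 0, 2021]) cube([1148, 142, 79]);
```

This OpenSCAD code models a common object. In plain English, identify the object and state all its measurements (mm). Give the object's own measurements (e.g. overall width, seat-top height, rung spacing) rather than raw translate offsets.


A door frame. The clear opening is 960 mm wide and 2021 mm high. Two 94 mm wide jambs, 142 mm deep, stand either side of the opening from the floor to the top of the opening. A 79 mm thick head sits across the top of both jambs, spanning the full outside width of the frame.


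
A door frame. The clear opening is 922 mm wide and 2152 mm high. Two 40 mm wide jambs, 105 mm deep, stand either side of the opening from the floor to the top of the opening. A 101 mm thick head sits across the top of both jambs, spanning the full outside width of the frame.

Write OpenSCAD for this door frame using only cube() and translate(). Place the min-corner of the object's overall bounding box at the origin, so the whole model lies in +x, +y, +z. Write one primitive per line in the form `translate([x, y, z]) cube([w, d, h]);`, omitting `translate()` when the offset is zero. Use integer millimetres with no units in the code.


cube([40, 105, 2152]);
translate([962, 0, 0]) cube([40, 105, 2152]);
translate([0, 0, 2152]) cube([1002, 105, 101]);


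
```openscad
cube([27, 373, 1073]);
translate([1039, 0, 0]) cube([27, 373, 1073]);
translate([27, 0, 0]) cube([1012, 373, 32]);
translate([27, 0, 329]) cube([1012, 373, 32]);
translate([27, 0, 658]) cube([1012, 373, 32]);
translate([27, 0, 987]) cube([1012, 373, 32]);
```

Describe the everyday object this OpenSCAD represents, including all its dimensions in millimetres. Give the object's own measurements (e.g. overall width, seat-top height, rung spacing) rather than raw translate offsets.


An open bookshelf. Two side panels, each 27 mm thick, 373 mm deep and 1073 mm tall, stand 1066 mm apart (outside-to-outside). Between them sit 4 shelves, each 32 mm thick and 373 mm deep, spanning the full gap between the sides. The bottom shelf rests on the floor (its underside at z = 0) and the clear gap between one shelf's top and the next shelf's underside is 297 mm.


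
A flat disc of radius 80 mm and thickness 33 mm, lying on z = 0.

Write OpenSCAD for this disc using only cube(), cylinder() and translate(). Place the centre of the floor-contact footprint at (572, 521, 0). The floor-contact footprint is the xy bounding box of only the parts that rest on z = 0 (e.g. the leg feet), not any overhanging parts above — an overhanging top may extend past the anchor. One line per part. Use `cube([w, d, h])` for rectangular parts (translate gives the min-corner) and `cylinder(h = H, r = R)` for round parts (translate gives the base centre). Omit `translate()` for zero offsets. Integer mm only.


translate([572, 521, 0]) cylinder(h = 33, r = 80);


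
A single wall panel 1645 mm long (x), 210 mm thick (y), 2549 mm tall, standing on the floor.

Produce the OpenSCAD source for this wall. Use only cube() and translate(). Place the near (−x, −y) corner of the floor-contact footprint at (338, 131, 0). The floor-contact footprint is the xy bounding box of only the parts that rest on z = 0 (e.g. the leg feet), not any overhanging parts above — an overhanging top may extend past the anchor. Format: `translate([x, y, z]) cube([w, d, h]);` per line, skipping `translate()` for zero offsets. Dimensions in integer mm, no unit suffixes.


translate([338, 131, 0]) cube([1645, 210, 2549]);


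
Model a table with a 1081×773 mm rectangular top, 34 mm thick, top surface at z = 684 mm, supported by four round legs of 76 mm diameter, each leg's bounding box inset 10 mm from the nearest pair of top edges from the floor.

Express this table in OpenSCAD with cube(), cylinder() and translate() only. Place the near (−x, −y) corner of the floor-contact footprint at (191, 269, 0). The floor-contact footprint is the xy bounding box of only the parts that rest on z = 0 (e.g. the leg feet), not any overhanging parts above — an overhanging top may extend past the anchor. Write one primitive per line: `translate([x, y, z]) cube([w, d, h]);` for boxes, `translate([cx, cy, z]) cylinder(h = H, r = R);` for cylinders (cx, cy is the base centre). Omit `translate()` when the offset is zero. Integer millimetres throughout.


// leg_h = 684 - 34 = 650
translate([181, 259, 650]) cube([1081, 773, 34]);
translate([229, 307, 0]) cylinder(h = 650, r = 38);
translate([1214, 307, 0]) cylinder(h = 650, r = 38);
translate([229, 984, 0]) cylinder(h = 650, r = 38);
translate([1214, 984, 0]) cylinder(h = 650, r = 38);


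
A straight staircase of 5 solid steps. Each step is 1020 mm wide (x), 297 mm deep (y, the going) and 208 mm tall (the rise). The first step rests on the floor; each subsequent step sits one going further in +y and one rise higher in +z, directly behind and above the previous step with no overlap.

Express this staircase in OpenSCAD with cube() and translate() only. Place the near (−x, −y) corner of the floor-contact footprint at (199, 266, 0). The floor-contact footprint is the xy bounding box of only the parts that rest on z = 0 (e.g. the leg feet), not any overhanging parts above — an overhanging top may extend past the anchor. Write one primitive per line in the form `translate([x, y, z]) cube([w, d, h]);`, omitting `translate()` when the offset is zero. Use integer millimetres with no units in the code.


translate([199, 266, 0]) cube([1020, 297, 208]);
translate([199, 563, 208]) cube([1020, 297, 208]);
translate([199, 860, 416]) cube([1020, 297, 208]);
translate([199, 1157, 624]) cube([1020, 297, 208]);
translate([199, 1454, 832]) cube([1020, 297, 208]);


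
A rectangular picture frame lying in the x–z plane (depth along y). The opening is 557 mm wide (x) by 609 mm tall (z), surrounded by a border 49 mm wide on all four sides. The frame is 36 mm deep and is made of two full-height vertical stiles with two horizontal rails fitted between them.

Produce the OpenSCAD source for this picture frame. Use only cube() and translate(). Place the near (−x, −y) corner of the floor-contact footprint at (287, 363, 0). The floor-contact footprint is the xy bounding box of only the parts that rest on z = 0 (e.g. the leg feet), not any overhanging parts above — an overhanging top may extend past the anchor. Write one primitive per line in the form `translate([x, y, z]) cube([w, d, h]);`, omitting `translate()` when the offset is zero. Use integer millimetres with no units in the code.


translate([287, 363, 0]) cube([49, 36, 707]);
translate([893, 363, 0]) cube([49, 36, 707]);
translate([336, 363, 0]) cube([557, 36, 49]);
translate([336, 363, 658]) cube([557, 36, 49]);


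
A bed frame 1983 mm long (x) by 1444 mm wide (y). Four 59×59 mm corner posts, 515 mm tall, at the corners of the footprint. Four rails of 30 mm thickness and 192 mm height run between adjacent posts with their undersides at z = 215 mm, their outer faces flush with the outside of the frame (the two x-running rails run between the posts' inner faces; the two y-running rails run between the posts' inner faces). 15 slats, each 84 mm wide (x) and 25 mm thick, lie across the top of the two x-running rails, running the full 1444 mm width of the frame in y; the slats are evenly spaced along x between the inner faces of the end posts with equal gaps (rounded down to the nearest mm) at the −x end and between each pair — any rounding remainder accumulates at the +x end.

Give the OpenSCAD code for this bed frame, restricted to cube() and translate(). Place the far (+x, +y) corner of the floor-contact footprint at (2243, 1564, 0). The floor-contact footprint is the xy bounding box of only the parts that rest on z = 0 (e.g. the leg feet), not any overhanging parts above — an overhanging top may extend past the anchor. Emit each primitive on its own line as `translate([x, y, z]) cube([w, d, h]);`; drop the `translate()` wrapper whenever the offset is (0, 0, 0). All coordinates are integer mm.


// slat z = rail_z + rail_h = 215 + 192 = 407
// slat gap = ⌊(1865 − 15·84) / 16⌋ = 37
translate([260, 120, 0]) cube([59, 59, 515]);
translate([260, 1505, 0]) cube([59, 59, 515]);
translate([2184, 120, 0]) cube([59, 59, 515]);
translate([2184, 1505, 0]) cube([59, 59, 515]);
translate([319, 120, 215]) cube([1865, 30, 192]);
translate([319, 1534, 215]) cube([1865, 30, 192]);
translate([260, 179, 215]) cube([30, 1326, 192]);
translate([2213, 179, 215]) cube([30, 1326, 192]);
translate([356, 120, 407]) cube([84, 1444, 25]);
translate([477, 120, 407]) cube([84, 1444, 25]);
translate([598, 120, 407]) cube([84, 1444, 25]);
translate([719, 120, 407]) cube([84, 1444, 25]);
translate([840, 120, 407]) cube([84, 1444, 25]);
translate([961, 120, 407]) cube([84, 1444, 25]);
translate([1082, 120, 407]) cube([84, 1444, 25]);
translate([1203, 120, 407]) cube([84, 1444, 25]);
translate([1324, 120, 407]) cube([84, 1444, 25]);
translate([1445, 120, 407]) cube([84, 1444, 25]);
translate([1566, 120, 407]) cube([84, 1444, 25]);
translate([1687, 120, 407]) cube([84, 1444, 25]);
translate([1808, 120, 407]) cube([84, 1444, 25]);
translate([1929, 120, 407]) cube([84, 1444, 25]);
translate([2050, 120, 407]) cube([84, 1444, 25]);


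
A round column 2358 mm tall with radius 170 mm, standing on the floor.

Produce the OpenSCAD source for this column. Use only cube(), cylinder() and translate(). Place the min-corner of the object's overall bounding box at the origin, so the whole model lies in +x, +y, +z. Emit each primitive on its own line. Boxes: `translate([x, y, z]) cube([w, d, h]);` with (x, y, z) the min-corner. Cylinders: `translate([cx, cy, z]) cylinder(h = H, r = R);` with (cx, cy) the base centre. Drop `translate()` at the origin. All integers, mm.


translate([170, 170, 0]) cylinder(h = 2358, r = 170);


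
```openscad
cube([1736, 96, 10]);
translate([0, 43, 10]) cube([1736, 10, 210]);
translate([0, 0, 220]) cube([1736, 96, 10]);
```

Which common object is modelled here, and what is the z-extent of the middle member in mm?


An I-beam. The web height is 210 mm.

Two wide flanges with a thin centred web — an I-beam. Overall 230 mm minus two 10 mm flanges gives a web of 230 − 2·10 = 210 mm.


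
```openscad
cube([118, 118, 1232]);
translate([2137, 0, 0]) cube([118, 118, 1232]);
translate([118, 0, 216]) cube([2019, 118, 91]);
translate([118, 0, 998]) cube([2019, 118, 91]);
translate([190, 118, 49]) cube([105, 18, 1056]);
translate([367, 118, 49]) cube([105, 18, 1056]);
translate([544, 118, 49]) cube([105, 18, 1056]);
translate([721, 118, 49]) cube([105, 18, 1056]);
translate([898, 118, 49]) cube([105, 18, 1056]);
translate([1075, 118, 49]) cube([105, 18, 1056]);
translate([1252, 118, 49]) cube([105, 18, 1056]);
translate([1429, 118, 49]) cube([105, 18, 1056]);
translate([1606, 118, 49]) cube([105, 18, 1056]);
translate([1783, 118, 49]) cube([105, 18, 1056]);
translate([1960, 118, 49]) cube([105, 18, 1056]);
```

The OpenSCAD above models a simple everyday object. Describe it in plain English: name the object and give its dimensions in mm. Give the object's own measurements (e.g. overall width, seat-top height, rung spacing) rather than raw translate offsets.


A fence section. Two 118×118 mm posts, 1232 mm tall, stand on the floor with a clear span of 2019 mm between their inner faces. Two horizontal rails of 118×91 mm section span the gap between the posts with their undersides at z = 216 mm and z = 998 mm, flush with the posts' −y face. 11 pickets, each 105 mm wide, 18 mm thick and 1056 mm tall, are fixed to the +y face of the rails with their bottoms at z = 49 mm, spaced across the span with a 72 mm gap after the −x post and between neighbouring pickets and before the +x post.


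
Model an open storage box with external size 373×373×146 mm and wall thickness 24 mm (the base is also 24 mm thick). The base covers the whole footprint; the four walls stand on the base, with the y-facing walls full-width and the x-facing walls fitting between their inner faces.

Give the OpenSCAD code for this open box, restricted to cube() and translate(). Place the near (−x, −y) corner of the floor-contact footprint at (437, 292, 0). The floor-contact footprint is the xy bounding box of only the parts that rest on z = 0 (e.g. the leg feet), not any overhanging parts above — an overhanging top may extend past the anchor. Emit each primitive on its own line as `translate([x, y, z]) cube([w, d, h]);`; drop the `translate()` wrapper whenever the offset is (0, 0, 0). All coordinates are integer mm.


translate([437, 292, 0]) cube([373, 373, 24]);
translate([437, 292, 24]) cube([373, 24, 122]);
translate([437, 641, 24]) cube([373, 24, 122]);
translate([437, 316, 24]) cube([24, 325, 122]);
translate([786, 316, 24]) cube([24, 325, 122]);


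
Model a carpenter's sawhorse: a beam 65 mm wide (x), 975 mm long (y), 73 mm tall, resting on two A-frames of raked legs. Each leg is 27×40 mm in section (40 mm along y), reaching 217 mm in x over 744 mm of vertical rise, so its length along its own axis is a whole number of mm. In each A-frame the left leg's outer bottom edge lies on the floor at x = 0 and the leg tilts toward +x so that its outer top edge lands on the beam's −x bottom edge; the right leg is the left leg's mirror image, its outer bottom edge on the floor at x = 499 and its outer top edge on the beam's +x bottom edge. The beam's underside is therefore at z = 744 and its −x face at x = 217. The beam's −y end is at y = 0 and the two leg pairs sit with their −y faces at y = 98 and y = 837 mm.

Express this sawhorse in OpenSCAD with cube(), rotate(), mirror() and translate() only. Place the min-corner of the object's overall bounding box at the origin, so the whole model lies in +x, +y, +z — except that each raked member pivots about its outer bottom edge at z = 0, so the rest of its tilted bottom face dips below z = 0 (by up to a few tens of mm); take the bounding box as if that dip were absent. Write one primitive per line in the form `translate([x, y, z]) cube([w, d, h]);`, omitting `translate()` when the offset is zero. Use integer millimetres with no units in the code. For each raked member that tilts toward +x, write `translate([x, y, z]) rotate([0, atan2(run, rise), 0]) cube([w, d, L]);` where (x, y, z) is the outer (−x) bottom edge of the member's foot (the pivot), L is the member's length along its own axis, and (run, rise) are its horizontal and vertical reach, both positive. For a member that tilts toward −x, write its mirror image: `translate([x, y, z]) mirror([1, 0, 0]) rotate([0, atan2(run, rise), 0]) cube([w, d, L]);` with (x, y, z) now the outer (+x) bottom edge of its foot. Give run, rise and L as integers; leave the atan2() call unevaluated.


translate([217, 0, 744]) cube([65, 975, 73]);
translate([0, 98, 0]) rotate([0, atan2(217, 744), 0]) cube([27, 40, 775]);
translate([499, 98, 0]) mirror([1, 0, 0]) rotate([0, atan2(217, 744), 0]) cube([27, 40, 775]);
translate([0, 837, 0]) rotate([0, atan2(217, 744), 0]) cube([27, 40, 775]);
translate([499, 837, 0]) mirror([1, 0, 0]) rotate([0, atan2(217, 744), 0]) cube([27, 40, 775]);


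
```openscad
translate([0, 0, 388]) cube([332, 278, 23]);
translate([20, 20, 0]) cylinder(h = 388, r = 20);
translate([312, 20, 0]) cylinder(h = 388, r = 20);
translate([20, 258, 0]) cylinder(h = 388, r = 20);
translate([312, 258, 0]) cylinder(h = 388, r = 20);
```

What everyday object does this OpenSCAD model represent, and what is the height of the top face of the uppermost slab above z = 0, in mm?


A stool. The seat height is 411 mm.

A 332×278×23 slab at z = 388 on four corner cylinders — a stool. The seat top is 388 + 23 = 411 mm.


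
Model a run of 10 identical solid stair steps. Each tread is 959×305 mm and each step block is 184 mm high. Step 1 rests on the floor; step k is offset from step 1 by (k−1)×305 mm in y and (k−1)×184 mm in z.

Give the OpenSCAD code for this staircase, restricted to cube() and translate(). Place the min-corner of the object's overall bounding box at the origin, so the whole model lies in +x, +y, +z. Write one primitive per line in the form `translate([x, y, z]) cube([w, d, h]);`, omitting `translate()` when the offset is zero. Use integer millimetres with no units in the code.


cube([959, 305, 184]);
translate([0, 305, 184]) cube([959, 305, 184]);
translate([0, 610, 368]) cube([959, 305, 184]);
translate([0, 915, 552]) cube([959, 305, 184]);
translate([0, 1220, 736]) cube([959, 305, 184]);
translate([0, 1525, 920]) cube([959, 305, 184]);
translate([0, 1830, 1104]) cube([959, 305, 184]);
translate([0, 2135, 1288]) cube([959, 305, 184]);
translate([0, 2440, 1472]) cube([959, 305, 184]);
translate([0, 2745, 1656]) cube([959, 305, 184]);


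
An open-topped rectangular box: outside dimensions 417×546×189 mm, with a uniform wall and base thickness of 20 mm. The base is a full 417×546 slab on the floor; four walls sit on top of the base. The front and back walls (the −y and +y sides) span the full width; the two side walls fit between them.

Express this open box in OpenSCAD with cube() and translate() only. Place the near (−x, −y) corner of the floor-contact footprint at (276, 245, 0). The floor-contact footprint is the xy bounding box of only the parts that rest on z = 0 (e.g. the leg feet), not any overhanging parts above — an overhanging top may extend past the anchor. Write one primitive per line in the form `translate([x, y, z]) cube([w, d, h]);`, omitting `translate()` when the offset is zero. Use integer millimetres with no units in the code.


translate([276, 245, 0]) cube([417, 546, 20]);
translate([276, 245, 20]) cube([417, 20, 169]);
translate([276, 771, 20]) cube([417, 20, 169]);
translate([276, 265, 20]) cube([20, 506, 169]);
translate([673, 265, 20]) cube([20, 506, 169]);


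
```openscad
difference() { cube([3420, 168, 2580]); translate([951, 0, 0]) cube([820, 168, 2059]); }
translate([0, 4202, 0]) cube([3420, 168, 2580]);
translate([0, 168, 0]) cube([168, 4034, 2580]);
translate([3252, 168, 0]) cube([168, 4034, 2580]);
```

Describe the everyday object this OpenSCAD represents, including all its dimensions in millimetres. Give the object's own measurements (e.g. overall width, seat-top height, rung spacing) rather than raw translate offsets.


A single room: four walls, each 2580 mm tall and 168 mm thick, enclosing an outside footprint 3420×4370 mm (x × y), no floor or roof. The front and back walls (−y and +y sides) run the full x-width; the side walls fit between their inner faces. A door opening 820 mm wide and 2059 mm tall is cut through the front wall from the floor up, its −x edge 951 mm from the wall's −x end.


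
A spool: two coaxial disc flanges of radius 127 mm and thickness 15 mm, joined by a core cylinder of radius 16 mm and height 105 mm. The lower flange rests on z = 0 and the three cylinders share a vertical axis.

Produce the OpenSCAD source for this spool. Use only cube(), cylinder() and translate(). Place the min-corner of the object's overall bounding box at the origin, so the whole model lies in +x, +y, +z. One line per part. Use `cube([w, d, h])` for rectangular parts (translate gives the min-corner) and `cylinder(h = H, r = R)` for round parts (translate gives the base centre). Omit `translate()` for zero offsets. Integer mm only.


translate([127, 127, 0]) cylinder(h = 15, r = 127);
translate([127, 127, 15]) cylinder(h = 105, r = 16);
translate([127, 127, 120]) cylinder(h = 15, r = 127);


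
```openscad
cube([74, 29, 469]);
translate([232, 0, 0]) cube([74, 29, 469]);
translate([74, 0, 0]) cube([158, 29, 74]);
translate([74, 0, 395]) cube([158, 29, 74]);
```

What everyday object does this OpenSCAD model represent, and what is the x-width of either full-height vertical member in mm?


A picture frame. The border width is 74 mm.

Four thin pieces enclosing a rectangular opening — a picture frame. The two full-height stiles are 469 mm tall; the top rail sits at z = 395 and is 74 mm tall, so the border above the opening is 469 − 395 = 74 mm, matching the stile x-width.


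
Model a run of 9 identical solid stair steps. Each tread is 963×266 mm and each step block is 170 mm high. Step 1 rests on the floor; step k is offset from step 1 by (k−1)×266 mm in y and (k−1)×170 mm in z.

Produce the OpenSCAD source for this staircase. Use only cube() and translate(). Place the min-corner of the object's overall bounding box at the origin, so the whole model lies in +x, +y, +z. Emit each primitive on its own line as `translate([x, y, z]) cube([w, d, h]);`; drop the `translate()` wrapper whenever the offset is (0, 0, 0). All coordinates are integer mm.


cube([963, 266, 170]);
translate([0, 266, 170]) cube([963, 266, 170]);
translate([0, 532, 340]) cube([963, 266, 170]);
translate([0, 798, 510]) cube([963, 266, 170]);
translate([0, 1064, 680]) cube([963, 266, 170]);
translate([0, 1330, 850]) cube([963, 266, 170]);
translate([0, 1596, 1020]) cube([963, 266, 170]);
translate([0, 1862, 1190]) cube([963, 266, 170]);
translate([0, 2128, 1360]) cube([963, 266, 170]);


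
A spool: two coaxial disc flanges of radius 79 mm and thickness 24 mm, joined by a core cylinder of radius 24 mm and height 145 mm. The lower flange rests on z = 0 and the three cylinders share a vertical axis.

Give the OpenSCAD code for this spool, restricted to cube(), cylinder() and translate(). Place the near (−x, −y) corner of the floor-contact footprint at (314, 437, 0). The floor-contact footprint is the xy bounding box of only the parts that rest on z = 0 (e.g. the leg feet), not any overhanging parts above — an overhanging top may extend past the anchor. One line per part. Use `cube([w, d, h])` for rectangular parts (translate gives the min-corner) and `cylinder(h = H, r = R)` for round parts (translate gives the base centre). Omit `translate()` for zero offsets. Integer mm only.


translate([393, 516, 0]) cylinder(h = 24, r = 79);
translate([393, 516, 24]) cylinder(h = 145, r = 24);
translate([393, 516, 169]) cylinder(h = 24, r = 79);


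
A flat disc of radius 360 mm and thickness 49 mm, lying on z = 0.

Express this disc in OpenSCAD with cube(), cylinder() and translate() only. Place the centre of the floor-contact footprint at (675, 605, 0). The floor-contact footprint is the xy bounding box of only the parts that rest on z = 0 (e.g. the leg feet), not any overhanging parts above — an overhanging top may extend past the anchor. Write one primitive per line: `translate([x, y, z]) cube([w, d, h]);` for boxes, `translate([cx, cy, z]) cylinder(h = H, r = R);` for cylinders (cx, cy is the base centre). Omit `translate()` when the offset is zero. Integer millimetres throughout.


translate([675, 605, 0]) cylinder(h = 49, r = 360);


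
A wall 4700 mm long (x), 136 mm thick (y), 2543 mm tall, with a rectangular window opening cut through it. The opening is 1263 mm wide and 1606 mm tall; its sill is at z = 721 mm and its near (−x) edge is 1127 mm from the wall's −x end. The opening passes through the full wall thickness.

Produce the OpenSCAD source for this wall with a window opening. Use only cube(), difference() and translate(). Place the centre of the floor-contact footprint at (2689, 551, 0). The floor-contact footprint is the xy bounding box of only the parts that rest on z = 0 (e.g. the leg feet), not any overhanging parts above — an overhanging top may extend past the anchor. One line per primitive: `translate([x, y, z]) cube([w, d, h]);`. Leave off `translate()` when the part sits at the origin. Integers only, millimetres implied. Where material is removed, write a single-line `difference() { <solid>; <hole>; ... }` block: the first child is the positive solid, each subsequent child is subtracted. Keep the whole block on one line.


difference() { translate([339, 483, 0]) cube([4700, 136, 2543]); translate([1466, 483, 721]) cube([1263, 136, 1606]); }


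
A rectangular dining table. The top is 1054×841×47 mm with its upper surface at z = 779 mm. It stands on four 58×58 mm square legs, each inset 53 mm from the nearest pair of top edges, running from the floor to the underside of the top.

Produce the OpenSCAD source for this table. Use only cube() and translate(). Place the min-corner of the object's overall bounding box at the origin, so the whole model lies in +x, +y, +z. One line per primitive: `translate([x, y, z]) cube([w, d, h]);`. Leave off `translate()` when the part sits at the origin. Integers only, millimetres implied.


translate([0, 0, 732]) cube([1054, 841, 47]);
translate([53, 53, 0]) cube([58, 58, 732]);
translate([943, 53, 0]) cube([58, 58, 732]);
translate([53, 730, 0]) cube([58, 58, 732]);
translate([943, 730, 0]) cube([58, 58, 732]);


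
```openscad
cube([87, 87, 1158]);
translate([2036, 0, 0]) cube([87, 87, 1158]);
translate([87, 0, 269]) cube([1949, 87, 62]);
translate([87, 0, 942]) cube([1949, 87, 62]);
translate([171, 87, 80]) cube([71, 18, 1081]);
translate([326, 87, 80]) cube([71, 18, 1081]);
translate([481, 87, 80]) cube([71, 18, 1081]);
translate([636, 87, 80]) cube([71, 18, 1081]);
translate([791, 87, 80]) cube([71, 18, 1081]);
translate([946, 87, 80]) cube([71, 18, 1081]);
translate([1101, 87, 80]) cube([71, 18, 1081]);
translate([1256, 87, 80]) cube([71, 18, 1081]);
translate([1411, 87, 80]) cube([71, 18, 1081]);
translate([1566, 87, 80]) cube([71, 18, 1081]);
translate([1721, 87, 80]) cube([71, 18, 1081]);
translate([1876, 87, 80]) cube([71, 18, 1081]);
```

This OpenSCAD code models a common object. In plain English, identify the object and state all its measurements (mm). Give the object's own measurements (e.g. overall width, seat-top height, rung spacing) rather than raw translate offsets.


A fence section. Two 87×87 mm posts, 1158 mm tall, stand on the floor with a clear span of 1949 mm between their inner faces. Two horizontal rails of 87×62 mm section span the gap between the posts with their undersides at z = 269 mm and z = 942 mm, flush with the posts' −y face. 12 pickets, each 71 mm wide, 18 mm thick and 1081 mm tall, are fixed to the +y face of the rails with their bottoms at z = 80 mm, spaced across the span with a 84 mm gap after the −x post and between neighbouring pickets, with 89 mm left before the +x post.


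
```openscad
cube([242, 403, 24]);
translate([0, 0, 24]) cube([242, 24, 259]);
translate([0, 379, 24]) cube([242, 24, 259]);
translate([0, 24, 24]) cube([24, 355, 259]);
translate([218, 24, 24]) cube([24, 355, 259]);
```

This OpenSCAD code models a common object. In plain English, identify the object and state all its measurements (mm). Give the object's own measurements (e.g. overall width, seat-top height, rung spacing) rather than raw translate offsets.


An open-topped rectangular box: outside dimensions 242×403×283 mm, with a uniform wall and base thickness of 24 mm. The base is a full 242×403 slab on the floor; four walls sit on top of the base. The front and back walls (the −y and +y sides) span the full width; the two side walls fit between them.


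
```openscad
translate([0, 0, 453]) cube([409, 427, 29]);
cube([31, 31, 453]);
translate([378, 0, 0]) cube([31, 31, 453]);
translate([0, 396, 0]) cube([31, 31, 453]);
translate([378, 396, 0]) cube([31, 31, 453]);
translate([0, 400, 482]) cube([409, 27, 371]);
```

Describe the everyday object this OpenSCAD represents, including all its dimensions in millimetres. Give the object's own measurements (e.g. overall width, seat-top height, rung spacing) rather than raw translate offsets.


A chair. The seat is a 409×427×29 mm slab with its top at z = 482 mm, on four 31×31 mm corner legs (flush with the seat edges, standing on z = 0). A flat backrest 27 mm thick, 371 mm tall, spans the full seat width and rises from the seat top along its +y edge, rear face flush with the rear of the seat.


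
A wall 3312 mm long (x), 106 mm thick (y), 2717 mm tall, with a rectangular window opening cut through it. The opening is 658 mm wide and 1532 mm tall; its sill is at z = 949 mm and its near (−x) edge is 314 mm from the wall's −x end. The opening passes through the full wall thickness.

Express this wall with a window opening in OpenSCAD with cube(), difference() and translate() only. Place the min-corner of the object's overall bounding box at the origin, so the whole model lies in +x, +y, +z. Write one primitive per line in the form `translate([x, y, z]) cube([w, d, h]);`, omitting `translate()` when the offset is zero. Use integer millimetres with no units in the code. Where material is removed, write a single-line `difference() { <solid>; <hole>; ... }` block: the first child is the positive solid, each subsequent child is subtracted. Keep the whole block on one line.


difference() { cube([3312, 106, 2717]); translate([314, 0, 949]) cube([658, 106, 1532]); }


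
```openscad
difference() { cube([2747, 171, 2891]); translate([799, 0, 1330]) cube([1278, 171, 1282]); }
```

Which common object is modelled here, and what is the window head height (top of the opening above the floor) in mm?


A wall with a window opening. The window head height is 2612 mm.

A wall with a rectangular opening subtracted — a window. Sill at z = 1330, opening 1282 mm tall, so the head is at 1330 + 1282 = 2612 mm.


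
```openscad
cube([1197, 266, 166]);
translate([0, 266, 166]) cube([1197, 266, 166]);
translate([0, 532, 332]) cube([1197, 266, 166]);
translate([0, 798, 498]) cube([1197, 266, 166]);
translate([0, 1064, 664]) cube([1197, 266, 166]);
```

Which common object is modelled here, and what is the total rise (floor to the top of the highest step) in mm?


A staircase. The total rise is 830 mm.

5 identical blocks, each offset up and back from the previous — a staircase. Each step is 166 mm tall and there are 5 of them, so the total rise is 5 × 166 = 830 mm.


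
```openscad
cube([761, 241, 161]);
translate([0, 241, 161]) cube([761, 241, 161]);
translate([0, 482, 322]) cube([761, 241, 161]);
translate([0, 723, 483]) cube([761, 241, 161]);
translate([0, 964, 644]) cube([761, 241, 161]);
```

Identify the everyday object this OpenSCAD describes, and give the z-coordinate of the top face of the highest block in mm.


A staircase. The total rise is 805 mm.

5 identical blocks, each offset up and back from the previous — a staircase. Each step is 161 mm tall and there are 5 of them, so the total rise is 5 × 161 = 805 mm.


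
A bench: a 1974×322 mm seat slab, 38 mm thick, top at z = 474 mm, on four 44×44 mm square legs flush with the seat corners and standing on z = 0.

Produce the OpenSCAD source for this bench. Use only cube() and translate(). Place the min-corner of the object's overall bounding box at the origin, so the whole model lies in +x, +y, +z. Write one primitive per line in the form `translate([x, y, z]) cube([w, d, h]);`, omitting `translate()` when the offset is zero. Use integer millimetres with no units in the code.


translate([0, 0, 436]) cube([1974, 322, 38]);
cube([44, 44, 436]);
translate([0, 278, 0]) cube([44, 44, 436]);
translate([1930, 0, 0]) cube([44, 44, 436]);
translate([1930, 278, 0]) cube([44, 44, 436]);


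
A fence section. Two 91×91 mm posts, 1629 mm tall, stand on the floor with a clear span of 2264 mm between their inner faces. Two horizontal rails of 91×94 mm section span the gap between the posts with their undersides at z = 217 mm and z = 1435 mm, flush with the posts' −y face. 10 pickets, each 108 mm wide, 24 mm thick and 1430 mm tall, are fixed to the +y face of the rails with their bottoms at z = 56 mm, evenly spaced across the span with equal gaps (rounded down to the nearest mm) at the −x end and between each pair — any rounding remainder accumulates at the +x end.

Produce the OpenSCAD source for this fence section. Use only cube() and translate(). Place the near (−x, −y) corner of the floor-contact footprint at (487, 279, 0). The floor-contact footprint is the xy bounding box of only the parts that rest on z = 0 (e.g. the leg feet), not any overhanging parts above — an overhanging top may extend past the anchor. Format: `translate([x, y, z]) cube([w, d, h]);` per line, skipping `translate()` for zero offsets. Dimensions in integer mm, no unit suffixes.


translate([487, 279, 0]) cube([91, 91, 1629]);
translate([2842, 279, 0]) cube([91, 91, 1629]);
translate([578, 279, 217]) cube([2264, 91, 94]);
translate([578, 279, 1435]) cube([2264, 91, 94]);
translate([685, 370, 56]) cube([108, 24, 1430]);
translate([900, 370, 56]) cube([108, 24, 1430]);
translate([1115, 370, 56]) cube([108, 24, 1430]);
translate([1330, 370, 56]) cube([108, 24, 1430]);
translate([1545, 370, 56]) cube([108, 24, 1430]);
translate([1760, 370, 56]) cube([108, 24, 1430]);
translate([1975, 370, 56]) cube([108, 24, 1430]);
translate([2190, 370, 56]) cube([108, 24, 1430]);
translate([2405, 370, 56]) cube([108, 24, 1430]);
translate([2620, 370, 56]) cube([108, 24, 1430]);


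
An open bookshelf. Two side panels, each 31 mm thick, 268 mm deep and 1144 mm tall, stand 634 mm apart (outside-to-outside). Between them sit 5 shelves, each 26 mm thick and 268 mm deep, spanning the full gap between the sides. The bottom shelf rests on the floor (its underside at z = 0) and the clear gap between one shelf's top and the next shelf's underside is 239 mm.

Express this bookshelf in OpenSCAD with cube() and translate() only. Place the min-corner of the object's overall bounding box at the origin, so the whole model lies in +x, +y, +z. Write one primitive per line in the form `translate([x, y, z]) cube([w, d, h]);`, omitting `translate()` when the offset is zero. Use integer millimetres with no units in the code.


cube([31, 268, 1144]);
translate([603, 0, 0]) cube([31, 268, 1144]);
translate([31, 0, 0]) cube([572, 268, 26]);
translate([31, 0, 265]) cube([572, 268, 26]);
translate([31, 0, 530]) cube([572, 268, 26]);
translate([31, 0, 795]) cube([572, 268, 26]);
translate([31, 0, 1060]) cube([572, 268, 26]);


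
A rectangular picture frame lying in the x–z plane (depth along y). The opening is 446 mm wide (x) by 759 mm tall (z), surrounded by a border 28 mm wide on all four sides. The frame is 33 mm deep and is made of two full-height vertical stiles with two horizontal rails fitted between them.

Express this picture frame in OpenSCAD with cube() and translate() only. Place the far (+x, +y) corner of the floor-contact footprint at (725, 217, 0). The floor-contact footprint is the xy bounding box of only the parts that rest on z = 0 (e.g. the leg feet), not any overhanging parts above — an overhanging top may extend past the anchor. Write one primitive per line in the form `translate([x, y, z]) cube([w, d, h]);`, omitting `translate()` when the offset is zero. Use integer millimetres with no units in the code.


translate([223, 184, 0]) cube([28, 33, 815]);
translate([697, 184, 0]) cube([28, 33, 815]);
translate([251, 184, 0]) cube([446, 33, 28]);
translate([251, 184, 787]) cube([446, 33, 28]);


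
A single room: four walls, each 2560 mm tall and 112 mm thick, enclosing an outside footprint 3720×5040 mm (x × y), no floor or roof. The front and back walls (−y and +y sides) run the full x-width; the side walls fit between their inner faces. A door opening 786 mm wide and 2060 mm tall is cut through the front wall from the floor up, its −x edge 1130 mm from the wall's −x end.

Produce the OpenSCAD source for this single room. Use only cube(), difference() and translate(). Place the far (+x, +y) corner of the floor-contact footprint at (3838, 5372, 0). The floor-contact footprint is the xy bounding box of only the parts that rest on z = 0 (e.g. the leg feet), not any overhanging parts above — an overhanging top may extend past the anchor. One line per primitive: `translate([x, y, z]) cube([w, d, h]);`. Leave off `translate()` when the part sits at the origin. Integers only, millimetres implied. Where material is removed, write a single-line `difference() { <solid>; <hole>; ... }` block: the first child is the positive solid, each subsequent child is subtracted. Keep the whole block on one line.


difference() { translate([118, 332, 0]) cube([3720, 112, 2560]); translate([1248, 332, 0]) cube([786, 112, 2060]); }
translate([118, 5260, 0]) cube([3720, 112, 2560]);
translate([118, 444, 0]) cube([112, 4816, 2560]);
translate([3726, 444, 0]) cube([112, 4816, 2560]);
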